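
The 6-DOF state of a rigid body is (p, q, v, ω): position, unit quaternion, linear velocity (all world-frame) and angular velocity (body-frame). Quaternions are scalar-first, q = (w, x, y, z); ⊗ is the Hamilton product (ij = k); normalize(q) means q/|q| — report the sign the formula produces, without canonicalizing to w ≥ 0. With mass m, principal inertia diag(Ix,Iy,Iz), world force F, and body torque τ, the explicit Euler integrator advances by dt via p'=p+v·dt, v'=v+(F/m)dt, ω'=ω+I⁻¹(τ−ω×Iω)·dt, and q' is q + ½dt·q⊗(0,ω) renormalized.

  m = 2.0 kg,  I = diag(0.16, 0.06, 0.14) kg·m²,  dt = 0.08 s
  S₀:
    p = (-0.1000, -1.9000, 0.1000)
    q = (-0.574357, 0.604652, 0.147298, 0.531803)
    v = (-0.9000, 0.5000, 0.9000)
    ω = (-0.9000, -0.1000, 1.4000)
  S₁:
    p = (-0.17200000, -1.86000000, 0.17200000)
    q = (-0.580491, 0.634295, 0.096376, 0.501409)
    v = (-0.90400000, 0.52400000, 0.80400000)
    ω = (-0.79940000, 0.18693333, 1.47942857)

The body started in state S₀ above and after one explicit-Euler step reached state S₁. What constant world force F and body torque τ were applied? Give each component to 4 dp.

Δω = ω₁−ω₀ = (0.10060000, 0.28693333, 0.07942857)
τ = I·(Δω/dt) + ω₀×(Iω₀) = (0.1900, 0.1900, 0.1300)
velocity change Δv = (-0.00400000, 0.02400000, -0.09600000)
applied force F = (-0.1000, 0.6000, -2.4000)

F = (-0.1000, 0.6000, -2.4000)
τ = (0.1900, 0.1900, 0.1300)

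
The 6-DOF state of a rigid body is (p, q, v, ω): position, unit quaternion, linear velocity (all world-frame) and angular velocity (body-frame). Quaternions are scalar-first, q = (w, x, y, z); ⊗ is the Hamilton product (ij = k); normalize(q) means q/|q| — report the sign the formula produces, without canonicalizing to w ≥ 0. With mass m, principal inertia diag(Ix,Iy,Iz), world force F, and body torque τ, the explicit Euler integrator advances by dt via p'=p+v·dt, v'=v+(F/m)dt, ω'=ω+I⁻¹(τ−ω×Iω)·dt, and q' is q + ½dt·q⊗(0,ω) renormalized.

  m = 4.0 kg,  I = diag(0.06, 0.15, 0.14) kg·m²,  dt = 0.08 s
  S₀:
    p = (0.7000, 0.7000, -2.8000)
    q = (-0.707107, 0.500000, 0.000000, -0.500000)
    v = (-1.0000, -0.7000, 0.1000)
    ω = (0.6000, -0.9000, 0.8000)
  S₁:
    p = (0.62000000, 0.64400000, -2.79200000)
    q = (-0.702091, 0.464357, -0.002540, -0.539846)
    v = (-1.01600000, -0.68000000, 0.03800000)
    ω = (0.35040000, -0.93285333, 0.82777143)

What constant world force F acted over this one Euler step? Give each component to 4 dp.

F = (-0.8000, 1.0000, -3.1000)

velocity change Δv = (-0.01600000, 0.02000000, -0.06200000)
m·(v₁−v₀)/dt = (-0.8000, 1.0000, -3.1000)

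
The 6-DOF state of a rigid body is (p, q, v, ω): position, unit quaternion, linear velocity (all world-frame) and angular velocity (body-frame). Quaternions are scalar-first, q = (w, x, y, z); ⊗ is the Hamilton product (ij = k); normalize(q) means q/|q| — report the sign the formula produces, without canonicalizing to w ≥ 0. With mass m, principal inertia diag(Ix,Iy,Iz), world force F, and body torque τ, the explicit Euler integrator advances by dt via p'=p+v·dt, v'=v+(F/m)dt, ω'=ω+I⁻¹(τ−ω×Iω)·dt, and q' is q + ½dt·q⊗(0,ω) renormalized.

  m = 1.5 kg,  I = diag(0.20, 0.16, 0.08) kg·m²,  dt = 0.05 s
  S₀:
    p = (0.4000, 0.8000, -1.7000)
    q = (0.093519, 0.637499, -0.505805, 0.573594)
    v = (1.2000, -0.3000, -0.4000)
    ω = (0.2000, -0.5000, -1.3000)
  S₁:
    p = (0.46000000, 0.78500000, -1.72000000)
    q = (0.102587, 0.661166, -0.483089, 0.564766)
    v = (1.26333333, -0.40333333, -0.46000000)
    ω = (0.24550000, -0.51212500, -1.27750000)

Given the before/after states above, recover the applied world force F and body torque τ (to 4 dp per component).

F = (1.9000, -3.1000, -1.8000)
τ = (0.1300, -0.0700, 0.0400)

Δv = v₁−v₀ = (0.06333333, -0.10333333, -0.06000000)
applied force F = (1.9000, -3.1000, -1.8000)
Δω = ω₁−ω₀ = (0.04550000, -0.01212500, 0.02250000)
gyro term ω₀×Iω₀ = (-0.0520, -0.0312, 0.0040)
I·α + gyro = (0.1300, -0.0700, 0.0400)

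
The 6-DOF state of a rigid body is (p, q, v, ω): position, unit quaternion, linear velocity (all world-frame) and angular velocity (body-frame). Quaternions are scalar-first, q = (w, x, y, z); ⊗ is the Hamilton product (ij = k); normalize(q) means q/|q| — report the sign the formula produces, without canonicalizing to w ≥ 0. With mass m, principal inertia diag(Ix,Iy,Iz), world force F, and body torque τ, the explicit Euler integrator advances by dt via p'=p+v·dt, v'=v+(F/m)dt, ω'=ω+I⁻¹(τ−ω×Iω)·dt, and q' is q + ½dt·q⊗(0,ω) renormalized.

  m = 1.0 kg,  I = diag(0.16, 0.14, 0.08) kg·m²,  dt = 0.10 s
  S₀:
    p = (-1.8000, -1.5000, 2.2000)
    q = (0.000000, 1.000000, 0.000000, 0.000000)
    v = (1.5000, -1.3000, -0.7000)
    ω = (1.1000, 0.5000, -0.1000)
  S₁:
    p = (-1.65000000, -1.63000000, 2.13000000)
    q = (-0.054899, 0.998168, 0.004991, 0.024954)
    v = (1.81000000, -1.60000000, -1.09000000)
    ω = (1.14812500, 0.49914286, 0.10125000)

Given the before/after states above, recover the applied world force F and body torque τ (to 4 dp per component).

F = (3.1000, -3.0000, -3.9000)
τ = (0.0800, -0.0100, 0.1500)

velocity change Δv = (0.31000000, -0.30000000, -0.39000000)
applied force F = (3.1000, -3.0000, -3.9000)
ω₁ − ω₀ = (0.04812500, -0.00085714, 0.20125000)
ω₀×(Iω₀) = (0.0030, -0.0088, -0.0110)
applied torque τ = (0.0800, -0.0100, 0.1500)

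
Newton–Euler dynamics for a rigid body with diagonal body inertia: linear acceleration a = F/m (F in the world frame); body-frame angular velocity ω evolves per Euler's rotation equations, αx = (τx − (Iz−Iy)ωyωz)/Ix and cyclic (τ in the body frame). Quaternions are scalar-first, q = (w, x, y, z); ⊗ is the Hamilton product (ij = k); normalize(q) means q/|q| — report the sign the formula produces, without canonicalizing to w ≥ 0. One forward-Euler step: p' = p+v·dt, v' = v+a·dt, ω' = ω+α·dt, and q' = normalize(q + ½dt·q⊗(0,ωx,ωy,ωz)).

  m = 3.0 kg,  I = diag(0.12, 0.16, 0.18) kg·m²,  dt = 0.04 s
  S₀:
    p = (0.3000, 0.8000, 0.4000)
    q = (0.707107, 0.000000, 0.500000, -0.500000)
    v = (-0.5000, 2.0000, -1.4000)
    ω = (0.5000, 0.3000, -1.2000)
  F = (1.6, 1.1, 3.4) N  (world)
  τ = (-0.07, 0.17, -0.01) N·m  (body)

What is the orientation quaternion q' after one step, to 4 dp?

Hamilton product q⊗(0,ω) = (-0.7500000, -0.0964465, -0.0378679, -1.0985284)
q + ½dt·q⊗(0,ω), renormalized = (0.6919, -0.0019, 0.4991, -0.5218)

q' = (0.6919, -0.0019, 0.4991, -0.5218)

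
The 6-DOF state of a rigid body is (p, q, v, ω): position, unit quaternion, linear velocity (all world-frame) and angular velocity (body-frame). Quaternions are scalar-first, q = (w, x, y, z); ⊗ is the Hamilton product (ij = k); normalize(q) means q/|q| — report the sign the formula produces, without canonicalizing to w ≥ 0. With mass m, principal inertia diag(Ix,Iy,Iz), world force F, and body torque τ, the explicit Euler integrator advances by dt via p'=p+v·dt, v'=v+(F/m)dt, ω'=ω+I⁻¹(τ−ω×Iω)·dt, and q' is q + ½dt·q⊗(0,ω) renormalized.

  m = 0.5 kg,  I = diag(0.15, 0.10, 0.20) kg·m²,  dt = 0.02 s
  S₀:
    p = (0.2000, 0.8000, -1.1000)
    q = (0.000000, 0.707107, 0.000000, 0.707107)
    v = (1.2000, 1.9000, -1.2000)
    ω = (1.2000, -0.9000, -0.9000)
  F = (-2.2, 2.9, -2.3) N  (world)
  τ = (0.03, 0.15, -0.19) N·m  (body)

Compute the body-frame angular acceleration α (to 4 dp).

α = (-0.3400, 0.9600, -1.2200)

ω×(Iω) gyroscopic = (0.0810, 0.0540, 0.0540)
angular accel α = (-0.3400, 0.9600, -1.2200)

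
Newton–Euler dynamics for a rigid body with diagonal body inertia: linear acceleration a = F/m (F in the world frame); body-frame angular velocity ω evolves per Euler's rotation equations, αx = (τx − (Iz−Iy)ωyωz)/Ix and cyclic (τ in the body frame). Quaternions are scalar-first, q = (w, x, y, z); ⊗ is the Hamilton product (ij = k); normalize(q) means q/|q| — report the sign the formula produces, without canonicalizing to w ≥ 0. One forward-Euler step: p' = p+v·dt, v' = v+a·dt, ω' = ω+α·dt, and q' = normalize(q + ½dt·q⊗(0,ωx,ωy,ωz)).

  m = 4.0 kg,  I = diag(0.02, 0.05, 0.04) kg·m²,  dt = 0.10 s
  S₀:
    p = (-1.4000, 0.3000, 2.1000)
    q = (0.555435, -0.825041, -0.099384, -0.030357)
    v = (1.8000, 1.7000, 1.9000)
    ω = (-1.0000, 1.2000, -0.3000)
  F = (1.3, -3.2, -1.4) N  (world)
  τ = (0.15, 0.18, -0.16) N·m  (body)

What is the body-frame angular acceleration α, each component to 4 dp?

precession coupling ω×(Iω) = (0.0036, -0.0060, -0.0360)
(τ − ω×Iω)/I = (7.3200, 3.7200, -3.1000)

α = (7.3200, 3.7200, -3.1000)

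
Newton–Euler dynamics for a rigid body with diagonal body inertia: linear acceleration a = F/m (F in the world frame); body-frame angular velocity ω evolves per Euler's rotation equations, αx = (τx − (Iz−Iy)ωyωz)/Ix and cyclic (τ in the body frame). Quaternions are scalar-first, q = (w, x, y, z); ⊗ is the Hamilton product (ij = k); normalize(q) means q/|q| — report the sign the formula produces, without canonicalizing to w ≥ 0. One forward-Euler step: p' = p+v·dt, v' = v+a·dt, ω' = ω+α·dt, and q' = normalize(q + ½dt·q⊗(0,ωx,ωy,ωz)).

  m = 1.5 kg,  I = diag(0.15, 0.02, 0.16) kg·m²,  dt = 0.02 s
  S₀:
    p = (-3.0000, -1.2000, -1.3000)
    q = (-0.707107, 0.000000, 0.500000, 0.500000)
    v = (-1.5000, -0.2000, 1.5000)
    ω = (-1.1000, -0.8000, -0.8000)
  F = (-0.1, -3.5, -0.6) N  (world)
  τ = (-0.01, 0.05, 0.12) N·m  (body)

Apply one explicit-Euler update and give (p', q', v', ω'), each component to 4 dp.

a = F/m = (-0.0667, -2.3333, -0.4000)
p' = p + v·dt = (-3.0300, -1.2040, -1.2700)
v + (F/m)dt = (-1.5013, -0.2467, 1.4920)
angular accel α = (-0.6640, 2.9400, 1.4650)
ω + α·dt = (-1.1133, -0.7412, -0.7707)
2q̇ = q⊗(0,ω) = (0.8000000, 0.7778177, 0.0156856, 1.1156856)
q + ½dt·q⊗(0,ω), renormalized = (-0.6990, 0.0078, 0.5001, 0.5111)

p' = (-3.0300, -1.2040, -1.2700)
q' = (-0.6990, 0.0078, 0.5001, 0.5111)
v' = (-1.5013, -0.2467, 1.4920)
ω' = (-1.1133, -0.7412, -0.7707)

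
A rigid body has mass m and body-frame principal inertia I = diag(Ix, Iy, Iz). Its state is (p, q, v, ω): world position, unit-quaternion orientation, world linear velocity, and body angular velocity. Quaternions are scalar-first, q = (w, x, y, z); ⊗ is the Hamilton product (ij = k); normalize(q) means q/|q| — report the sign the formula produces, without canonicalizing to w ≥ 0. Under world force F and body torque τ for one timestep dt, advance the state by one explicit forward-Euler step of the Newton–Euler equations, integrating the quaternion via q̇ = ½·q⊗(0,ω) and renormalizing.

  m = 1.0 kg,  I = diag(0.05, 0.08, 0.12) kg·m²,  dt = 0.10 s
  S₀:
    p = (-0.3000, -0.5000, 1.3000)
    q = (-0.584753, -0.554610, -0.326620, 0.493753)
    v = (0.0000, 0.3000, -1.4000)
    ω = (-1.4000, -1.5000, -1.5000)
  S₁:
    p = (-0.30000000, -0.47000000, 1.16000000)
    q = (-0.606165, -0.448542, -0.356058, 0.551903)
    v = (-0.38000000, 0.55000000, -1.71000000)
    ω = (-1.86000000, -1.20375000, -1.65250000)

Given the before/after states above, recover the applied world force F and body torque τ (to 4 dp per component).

v₁ − v₀ = (-0.38000000, 0.25000000, -0.31000000)
m·(v₁−v₀)/dt = (-3.8000, 2.5000, -3.1000)
Δω = ω₁−ω₀ = (-0.46000000, 0.29625000, -0.15250000)
gyro term ω₀×Iω₀ = (0.0900, -0.1470, 0.0630)
I·α + gyro = (-0.1400, 0.0900, -0.1200)

F = (-3.8000, 2.5000, -3.1000)
τ = (-0.1400, 0.0900, -0.1200)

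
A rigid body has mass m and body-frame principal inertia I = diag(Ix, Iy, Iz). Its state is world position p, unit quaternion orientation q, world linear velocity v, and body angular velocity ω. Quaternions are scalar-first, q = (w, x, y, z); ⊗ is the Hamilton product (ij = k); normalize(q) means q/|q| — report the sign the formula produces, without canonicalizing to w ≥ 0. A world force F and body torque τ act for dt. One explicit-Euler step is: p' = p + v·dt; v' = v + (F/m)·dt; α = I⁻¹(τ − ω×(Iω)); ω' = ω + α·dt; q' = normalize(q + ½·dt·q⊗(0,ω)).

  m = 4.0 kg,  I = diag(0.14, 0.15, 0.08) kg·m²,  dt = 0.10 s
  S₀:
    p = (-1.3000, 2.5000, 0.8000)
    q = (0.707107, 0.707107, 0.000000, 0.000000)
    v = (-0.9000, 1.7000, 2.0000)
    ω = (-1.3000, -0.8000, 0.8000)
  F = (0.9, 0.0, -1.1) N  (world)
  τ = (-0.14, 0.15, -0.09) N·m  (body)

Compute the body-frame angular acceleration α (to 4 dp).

precession coupling ω×(Iω) = (0.0448, -0.0624, 0.0104)
(τ − ω×Iω)/I = (-1.3200, 1.4160, -1.2550)

α = (-1.3200, 1.4160, -1.2550)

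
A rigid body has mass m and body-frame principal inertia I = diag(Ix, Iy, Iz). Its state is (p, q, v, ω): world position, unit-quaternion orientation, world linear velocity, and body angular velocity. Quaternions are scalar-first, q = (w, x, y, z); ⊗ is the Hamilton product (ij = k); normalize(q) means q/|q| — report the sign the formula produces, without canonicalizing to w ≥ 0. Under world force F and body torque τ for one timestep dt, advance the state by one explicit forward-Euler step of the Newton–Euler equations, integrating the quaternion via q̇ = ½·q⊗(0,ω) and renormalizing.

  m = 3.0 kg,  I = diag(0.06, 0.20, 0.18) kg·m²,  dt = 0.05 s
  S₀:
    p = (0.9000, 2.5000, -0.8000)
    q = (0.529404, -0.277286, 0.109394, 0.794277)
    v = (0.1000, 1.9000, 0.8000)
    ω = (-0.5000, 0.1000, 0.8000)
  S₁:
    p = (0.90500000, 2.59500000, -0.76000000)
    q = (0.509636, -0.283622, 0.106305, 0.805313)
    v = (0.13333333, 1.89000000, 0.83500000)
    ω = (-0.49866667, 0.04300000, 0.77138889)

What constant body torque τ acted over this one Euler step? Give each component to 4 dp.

rate change Δω = (0.00133333, -0.05700000, -0.02861111)
ω₀×(Iω₀) = (-0.0016, 0.0480, -0.0070)
τ = I·(Δω/dt) + ω₀×(Iω₀) = (0.0000, -0.1800, -0.1100)

τ = (0.0000, -0.1800, -0.1100)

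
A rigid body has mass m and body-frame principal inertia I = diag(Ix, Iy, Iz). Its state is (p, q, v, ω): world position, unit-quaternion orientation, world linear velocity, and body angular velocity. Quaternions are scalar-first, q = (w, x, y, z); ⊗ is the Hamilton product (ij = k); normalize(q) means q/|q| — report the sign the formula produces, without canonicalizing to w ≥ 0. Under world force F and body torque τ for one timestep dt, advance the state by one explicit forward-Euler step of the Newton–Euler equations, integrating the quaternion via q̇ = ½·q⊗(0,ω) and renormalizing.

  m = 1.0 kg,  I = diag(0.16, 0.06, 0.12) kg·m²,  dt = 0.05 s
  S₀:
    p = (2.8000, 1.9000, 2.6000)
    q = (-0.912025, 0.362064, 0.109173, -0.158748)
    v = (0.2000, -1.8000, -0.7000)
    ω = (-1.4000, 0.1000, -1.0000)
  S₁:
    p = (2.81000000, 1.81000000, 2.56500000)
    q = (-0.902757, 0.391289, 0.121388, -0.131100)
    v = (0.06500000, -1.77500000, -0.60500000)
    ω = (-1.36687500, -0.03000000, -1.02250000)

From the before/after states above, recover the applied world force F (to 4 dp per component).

F = (-2.7000, 0.5000, 1.9000)

velocity change Δv = (-0.13500000, 0.02500000, 0.09500000)
m·(v₁−v₀)/dt = (-2.7000, 0.5000, 1.9000)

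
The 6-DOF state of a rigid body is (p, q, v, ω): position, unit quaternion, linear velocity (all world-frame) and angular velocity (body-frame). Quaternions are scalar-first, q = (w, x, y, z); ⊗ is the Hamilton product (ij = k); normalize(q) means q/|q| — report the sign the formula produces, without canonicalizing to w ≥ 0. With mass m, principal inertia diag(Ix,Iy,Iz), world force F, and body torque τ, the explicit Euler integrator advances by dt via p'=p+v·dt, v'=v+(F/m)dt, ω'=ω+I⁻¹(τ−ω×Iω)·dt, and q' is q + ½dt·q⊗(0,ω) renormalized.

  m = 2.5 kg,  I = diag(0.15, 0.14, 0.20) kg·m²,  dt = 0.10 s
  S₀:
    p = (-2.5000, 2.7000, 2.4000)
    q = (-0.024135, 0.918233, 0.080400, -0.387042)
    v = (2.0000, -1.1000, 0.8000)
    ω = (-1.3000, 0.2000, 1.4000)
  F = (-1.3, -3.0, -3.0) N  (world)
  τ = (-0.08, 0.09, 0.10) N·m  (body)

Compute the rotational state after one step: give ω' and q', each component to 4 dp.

ω' = (-1.3645, 0.1993, 1.4487)
q' = (0.0616, 0.9250, 0.0409, -0.3726)

ω×(Iω) gyroscopic = (0.0168, 0.0910, 0.0026)
(τ − ω×Iω)/I = (-0.6453, -0.0071, 0.4870)
ω + α·dt = (-1.3645, 0.1993, 1.4487)
q⊗(0,ω) = (1.7194817, 0.2213439, -0.7871986, 0.2543776)
q + ½dt·q⊗(0,ω), renormalized = (0.0616, 0.9250, 0.0409, -0.3726)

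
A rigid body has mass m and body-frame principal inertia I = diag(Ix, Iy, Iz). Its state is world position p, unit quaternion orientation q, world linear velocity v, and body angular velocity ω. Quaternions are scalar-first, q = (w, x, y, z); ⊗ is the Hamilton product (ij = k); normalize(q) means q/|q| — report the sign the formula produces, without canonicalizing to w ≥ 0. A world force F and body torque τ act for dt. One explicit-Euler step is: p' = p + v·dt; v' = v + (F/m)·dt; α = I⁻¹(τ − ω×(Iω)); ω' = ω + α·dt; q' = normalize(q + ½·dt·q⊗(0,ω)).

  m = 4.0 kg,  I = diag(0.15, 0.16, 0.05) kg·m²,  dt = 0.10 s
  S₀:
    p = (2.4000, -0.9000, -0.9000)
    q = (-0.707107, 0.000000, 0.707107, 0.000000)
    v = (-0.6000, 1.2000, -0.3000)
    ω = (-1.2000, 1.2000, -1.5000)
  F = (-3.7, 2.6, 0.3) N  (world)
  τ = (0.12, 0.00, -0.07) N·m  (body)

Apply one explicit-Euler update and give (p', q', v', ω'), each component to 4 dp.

angular accel α = (-0.5200, -1.1250, -1.1120)
new body rate ω' = (-1.2520, 1.0875, -1.6112)
2q̇ = q⊗(0,ω) = (-0.8485284, -0.2121321, -0.8485284, 1.9091889)
q' = normalize(q + ½dt·q⊗(0,ω)) = (-0.7448, -0.0105, 0.6605, 0.0949)
a = (-0.9250, 0.6500, 0.0750)
p' = p + v·dt = (2.3400, -0.7800, -0.9300)
new velocity v' = (-0.6925, 1.2650, -0.2925)

p' = (2.3400, -0.7800, -0.9300)
q' = (-0.7448, -0.0105, 0.6605, 0.0949)
v' = (-0.6925, 1.2650, -0.2925)
ω' = (-1.2520, 1.0875, -1.6112)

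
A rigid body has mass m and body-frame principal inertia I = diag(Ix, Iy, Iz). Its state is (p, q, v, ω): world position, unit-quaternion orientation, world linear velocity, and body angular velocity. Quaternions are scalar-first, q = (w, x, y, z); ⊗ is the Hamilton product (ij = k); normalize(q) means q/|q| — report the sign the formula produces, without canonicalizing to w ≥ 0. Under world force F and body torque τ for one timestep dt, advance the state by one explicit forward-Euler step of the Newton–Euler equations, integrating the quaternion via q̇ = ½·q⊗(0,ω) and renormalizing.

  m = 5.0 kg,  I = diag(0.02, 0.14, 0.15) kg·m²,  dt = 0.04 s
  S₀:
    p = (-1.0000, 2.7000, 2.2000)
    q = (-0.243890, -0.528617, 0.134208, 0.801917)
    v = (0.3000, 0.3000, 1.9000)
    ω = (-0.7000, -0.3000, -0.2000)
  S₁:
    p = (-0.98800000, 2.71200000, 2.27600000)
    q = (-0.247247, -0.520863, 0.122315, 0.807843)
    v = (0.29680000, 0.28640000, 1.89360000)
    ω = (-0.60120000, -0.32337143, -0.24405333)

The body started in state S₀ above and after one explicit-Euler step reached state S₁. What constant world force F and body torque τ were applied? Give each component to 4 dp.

Δv = v₁−v₀ = (-0.00320000, -0.01360000, -0.00640000)
applied force F = (-0.4000, -1.7000, -0.8000)
Δω = ω₁−ω₀ = (0.09880000, -0.02337143, -0.04405333)
gyro term ω₀×Iω₀ = (0.0006, -0.0182, 0.0252)
I·α + gyro = (0.0500, -0.1000, -0.1400)

F = (-0.4000, -1.7000, -0.8000)
τ = (0.0500, -0.1000, -0.1400)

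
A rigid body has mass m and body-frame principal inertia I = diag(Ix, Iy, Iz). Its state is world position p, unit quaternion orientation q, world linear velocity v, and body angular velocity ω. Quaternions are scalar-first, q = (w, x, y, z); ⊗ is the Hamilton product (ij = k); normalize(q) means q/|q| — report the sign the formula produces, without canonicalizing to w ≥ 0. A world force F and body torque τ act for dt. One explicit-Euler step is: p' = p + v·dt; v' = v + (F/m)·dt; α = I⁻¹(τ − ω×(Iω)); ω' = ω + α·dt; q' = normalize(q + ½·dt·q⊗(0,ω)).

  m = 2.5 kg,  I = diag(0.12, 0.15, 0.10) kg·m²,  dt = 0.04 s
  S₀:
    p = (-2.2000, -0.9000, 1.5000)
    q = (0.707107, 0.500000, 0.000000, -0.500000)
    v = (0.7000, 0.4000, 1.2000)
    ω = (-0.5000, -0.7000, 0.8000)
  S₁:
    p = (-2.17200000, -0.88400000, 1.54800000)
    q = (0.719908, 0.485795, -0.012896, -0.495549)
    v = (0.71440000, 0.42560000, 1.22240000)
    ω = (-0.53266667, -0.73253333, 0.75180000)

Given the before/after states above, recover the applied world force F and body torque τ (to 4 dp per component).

v₁ − v₀ = (0.01440000, 0.02560000, 0.02240000)
F = m·Δv/dt = (0.9000, 1.6000, 1.4000)
ω₁ − ω₀ = (-0.03266667, -0.03253333, -0.04820000)
ω₀×(Iω₀) = (0.0280, -0.0080, 0.0105)
applied torque τ = (-0.0700, -0.1300, -0.1100)

F = (0.9000, 1.6000, 1.4000)
τ = (-0.0700, -0.1300, -0.1100)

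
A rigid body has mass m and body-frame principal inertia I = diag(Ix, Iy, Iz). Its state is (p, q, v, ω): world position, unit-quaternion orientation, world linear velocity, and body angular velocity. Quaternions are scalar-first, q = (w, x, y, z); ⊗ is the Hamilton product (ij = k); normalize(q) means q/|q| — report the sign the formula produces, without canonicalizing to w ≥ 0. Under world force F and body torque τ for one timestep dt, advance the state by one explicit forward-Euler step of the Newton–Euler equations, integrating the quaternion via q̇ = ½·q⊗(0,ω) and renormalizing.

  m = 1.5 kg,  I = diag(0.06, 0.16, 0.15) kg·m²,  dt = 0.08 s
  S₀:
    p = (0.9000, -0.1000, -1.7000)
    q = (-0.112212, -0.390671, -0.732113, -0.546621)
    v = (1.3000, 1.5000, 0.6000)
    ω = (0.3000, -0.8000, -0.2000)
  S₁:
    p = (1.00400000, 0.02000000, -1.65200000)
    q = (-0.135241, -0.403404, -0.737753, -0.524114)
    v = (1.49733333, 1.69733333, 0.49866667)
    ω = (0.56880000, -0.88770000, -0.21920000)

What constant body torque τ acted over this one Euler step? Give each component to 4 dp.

τ = (0.2000, -0.1700, -0.0600)

rate change Δω = (0.26880000, -0.08770000, -0.01920000)
I·α + gyro = (0.2000, -0.1700, -0.0600)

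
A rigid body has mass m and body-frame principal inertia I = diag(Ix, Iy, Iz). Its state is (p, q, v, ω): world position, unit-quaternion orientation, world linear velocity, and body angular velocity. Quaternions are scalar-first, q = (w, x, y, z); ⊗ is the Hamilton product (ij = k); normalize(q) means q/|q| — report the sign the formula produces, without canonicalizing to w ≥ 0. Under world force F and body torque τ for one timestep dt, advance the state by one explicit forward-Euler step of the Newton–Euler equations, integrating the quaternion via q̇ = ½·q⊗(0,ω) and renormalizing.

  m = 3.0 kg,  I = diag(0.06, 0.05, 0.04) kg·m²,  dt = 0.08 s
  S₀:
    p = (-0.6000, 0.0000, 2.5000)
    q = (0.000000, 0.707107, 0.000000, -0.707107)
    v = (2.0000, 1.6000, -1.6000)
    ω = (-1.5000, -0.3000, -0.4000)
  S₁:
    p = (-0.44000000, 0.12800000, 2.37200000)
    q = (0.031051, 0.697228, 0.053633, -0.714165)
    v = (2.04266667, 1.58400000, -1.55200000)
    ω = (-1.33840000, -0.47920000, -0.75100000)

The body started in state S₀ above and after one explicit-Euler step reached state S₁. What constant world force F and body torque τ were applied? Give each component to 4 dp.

Δω = ω₁−ω₀ = (0.16160000, -0.17920000, -0.35100000)
gyro term ω₀×Iω₀ = (-0.0012, 0.0120, -0.0045)
τ = I·(Δω/dt) + ω₀×(Iω₀) = (0.1200, -0.1000, -0.1800)
Δv = v₁−v₀ = (0.04266667, -0.01600000, 0.04800000)
applied force F = (1.6000, -0.6000, 1.8000)

F = (1.6000, -0.6000, 1.8000)
τ = (0.1200, -0.1000, -0.1800)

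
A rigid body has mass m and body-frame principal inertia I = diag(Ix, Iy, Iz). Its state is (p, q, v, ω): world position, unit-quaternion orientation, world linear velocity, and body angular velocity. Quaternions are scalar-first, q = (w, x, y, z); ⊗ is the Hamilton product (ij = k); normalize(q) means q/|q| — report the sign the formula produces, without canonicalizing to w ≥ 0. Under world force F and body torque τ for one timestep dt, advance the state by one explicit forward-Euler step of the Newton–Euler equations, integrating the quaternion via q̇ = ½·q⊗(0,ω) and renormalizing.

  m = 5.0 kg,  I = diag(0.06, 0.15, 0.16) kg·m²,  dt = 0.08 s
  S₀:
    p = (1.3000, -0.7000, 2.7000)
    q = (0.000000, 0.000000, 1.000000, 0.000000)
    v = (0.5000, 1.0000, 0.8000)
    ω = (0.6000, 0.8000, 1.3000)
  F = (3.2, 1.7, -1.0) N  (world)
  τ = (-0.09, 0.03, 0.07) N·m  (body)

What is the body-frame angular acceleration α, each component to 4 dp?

α = (-1.6733, 0.7200, 0.1675)

precession coupling ω×(Iω) = (0.0104, -0.0780, 0.0432)
angular accel α = (-1.6733, 0.7200, 0.1675)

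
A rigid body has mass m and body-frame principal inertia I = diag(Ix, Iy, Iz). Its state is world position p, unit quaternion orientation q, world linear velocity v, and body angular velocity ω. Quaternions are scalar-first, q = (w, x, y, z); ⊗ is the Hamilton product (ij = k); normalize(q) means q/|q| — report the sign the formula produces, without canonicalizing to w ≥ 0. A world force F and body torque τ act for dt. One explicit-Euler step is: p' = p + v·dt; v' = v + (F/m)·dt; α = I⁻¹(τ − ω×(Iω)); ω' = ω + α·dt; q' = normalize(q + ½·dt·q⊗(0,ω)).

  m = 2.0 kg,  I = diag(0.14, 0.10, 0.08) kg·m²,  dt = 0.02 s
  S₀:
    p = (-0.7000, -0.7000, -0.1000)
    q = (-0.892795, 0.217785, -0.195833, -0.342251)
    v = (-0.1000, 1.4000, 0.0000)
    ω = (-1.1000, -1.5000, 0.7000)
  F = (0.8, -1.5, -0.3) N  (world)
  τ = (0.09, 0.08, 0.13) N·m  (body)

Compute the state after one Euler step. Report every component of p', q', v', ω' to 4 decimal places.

p' = (-0.7020, -0.6720, -0.1000)
q' = (-0.8908, 0.2211, -0.1802, -0.3539)
v' = (-0.0920, 1.3850, -0.0030)
ω' = (-1.0901, -1.4748, 0.7490)

a = (0.4000, -0.7500, -0.1500)
p' = p + v·dt = (-0.7020, -0.6720, -0.1000)
v + (F/m)dt = (-0.0920, 1.3850, -0.0030)
(τ − ω×Iω)/I = (0.4929, 1.2620, 2.4500)
ω' = ω + α·dt = (-1.0901, -1.4748, 0.7490)
Hamilton product q⊗(0,ω) = (0.1853897, 0.3316149, 1.5632191, -1.1670503)
q' = normalize(q + ½dt·q⊗(0,ω)) = (-0.8908, 0.2211, -0.1802, -0.3539)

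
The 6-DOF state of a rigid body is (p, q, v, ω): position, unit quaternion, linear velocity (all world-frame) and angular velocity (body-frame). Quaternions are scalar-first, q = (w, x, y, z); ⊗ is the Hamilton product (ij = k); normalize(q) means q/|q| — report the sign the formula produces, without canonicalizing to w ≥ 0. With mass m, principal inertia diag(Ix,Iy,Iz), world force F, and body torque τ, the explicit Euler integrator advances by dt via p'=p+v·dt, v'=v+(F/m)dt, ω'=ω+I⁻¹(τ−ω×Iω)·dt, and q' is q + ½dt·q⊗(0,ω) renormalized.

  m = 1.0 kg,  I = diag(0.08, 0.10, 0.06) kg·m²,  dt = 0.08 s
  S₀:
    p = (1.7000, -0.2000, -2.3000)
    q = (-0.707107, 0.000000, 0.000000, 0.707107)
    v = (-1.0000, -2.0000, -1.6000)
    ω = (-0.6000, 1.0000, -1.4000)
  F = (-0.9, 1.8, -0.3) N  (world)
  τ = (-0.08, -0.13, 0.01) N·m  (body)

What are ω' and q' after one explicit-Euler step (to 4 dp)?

ω' = (-0.7360, 0.8826, -1.3707)
q' = (-0.6657, -0.0113, -0.0451, 0.7447)

gyro term ω×Iω = (0.0560, 0.0168, -0.0120)
(τ − ω×Iω)/I = (-1.7000, -1.4680, 0.3667)
new body rate ω' = (-0.7360, 0.8826, -1.3707)
Hamilton product q⊗(0,ω) = (0.9899498, -0.2828428, -1.1313712, 0.9899498)
updated quaternion q' = (-0.6657, -0.0113, -0.0451, 0.7447)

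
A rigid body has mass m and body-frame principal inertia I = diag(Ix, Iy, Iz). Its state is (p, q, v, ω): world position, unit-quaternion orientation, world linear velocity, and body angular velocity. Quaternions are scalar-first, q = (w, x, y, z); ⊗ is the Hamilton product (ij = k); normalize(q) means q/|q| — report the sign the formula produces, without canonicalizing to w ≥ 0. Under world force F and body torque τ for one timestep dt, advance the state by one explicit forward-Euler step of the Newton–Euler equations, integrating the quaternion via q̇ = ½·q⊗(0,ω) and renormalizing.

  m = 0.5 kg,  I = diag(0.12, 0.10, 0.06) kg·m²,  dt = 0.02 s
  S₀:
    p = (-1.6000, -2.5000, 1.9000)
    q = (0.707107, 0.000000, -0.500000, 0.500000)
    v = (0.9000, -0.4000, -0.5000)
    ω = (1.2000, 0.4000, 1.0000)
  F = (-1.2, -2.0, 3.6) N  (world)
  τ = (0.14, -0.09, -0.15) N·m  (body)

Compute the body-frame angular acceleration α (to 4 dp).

α = (1.3000, -1.6200, -2.3400)

precession coupling ω×(Iω) = (-0.0160, 0.0720, -0.0096)
α = I⁻¹(τ − ω×Iω) = (1.3000, -1.6200, -2.3400)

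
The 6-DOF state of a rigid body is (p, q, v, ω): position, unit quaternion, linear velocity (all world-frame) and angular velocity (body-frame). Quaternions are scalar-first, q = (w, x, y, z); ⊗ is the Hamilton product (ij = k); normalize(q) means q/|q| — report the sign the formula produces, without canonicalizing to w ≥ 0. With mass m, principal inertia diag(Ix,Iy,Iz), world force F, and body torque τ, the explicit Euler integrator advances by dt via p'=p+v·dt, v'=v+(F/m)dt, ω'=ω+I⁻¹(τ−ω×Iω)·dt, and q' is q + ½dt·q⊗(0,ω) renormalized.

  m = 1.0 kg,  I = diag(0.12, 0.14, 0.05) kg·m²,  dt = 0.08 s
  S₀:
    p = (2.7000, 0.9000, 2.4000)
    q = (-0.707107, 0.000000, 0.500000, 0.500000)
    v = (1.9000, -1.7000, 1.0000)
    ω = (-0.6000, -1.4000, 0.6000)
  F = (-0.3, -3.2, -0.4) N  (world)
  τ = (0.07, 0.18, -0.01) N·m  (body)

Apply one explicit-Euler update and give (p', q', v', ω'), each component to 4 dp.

linear accel F/m = (-0.3000, -3.2000, -0.4000)
p + v·dt = (2.8520, 0.7640, 2.4800)
new velocity v' = (1.8760, -1.9560, 0.9680)
α = I⁻¹(τ − ω×Iω) = (-0.0467, 1.4657, -0.5360)
ω + α·dt = (-0.6037, -1.2827, 0.5571)
q⊗(0,ω) = (0.4000000, 1.4242642, 0.6899498, -0.1242642)
q + ½dt·q⊗(0,ω), renormalized = (-0.6896, 0.0568, 0.5265, 0.4940)

p' = (2.8520, 0.7640, 2.4800)
q' = (-0.6896, 0.0568, 0.5265, 0.4940)
v' = (1.8760, -1.9560, 0.9680)
ω' = (-0.6037, -1.2827, 0.5571)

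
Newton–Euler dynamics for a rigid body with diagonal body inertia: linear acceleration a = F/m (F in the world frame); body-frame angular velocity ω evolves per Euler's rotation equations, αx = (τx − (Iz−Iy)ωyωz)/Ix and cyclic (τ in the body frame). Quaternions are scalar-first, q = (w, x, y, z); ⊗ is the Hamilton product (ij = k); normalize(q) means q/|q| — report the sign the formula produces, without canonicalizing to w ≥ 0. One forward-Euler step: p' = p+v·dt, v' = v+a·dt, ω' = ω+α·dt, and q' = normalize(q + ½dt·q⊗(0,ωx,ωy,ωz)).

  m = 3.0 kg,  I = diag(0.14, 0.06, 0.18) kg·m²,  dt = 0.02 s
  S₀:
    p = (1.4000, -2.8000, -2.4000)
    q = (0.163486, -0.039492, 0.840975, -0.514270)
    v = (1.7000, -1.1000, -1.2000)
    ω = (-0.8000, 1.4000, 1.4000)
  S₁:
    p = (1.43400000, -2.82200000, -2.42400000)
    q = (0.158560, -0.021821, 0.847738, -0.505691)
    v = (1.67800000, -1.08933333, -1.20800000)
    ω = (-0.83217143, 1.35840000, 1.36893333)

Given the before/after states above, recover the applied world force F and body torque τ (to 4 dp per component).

Δω = ω₁−ω₀ = (-0.03217143, -0.04160000, -0.03106667)
ω₀×(Iω₀) = (0.2352, 0.0448, 0.0896)
I·α + gyro = (0.0100, -0.0800, -0.1900)
v₁ − v₀ = (-0.02200000, 0.01066667, -0.00800000)
F = m·Δv/dt = (-3.3000, 1.6000, -1.2000)

F = (-3.3000, 1.6000, -1.2000)
τ = (0.0100, -0.0800, -0.1900)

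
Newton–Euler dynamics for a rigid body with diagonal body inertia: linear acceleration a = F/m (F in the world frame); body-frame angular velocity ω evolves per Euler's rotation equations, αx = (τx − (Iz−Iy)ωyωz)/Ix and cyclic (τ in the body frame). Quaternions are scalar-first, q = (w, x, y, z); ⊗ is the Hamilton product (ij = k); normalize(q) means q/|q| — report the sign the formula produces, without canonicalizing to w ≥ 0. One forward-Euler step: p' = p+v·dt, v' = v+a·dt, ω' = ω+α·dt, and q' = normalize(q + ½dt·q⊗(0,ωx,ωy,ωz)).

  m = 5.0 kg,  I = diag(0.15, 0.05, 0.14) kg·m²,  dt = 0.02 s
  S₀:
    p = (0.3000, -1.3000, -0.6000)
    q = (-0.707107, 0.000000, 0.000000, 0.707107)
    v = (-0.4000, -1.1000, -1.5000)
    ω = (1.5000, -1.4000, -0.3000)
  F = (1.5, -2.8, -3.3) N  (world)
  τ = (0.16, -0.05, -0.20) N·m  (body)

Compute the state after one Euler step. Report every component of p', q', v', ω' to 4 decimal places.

p' = (0.2920, -1.3220, -0.6300)
q' = (-0.7048, -0.0007, 0.0205, 0.7091)
v' = (-0.3940, -1.1112, -1.5132)
ω' = (1.5163, -1.4182, -0.3586)

new position p' = (0.2920, -1.3220, -0.6300)
v' = v + a·dt = (-0.3940, -1.1112, -1.5132)
ω×(Iω) gyroscopic = (0.0378, -0.0045, 0.2100)
angular accel α = (0.8147, -0.9100, -2.9286)
ω + α·dt = (1.5163, -1.4182, -0.3586)
2q̇ = q⊗(0,ω) = (0.2121321, -0.0707107, 2.0506103, 0.2121321)
q' = normalize(q + ½dt·q⊗(0,ω)) = (-0.7048, -0.0007, 0.0205, 0.7091)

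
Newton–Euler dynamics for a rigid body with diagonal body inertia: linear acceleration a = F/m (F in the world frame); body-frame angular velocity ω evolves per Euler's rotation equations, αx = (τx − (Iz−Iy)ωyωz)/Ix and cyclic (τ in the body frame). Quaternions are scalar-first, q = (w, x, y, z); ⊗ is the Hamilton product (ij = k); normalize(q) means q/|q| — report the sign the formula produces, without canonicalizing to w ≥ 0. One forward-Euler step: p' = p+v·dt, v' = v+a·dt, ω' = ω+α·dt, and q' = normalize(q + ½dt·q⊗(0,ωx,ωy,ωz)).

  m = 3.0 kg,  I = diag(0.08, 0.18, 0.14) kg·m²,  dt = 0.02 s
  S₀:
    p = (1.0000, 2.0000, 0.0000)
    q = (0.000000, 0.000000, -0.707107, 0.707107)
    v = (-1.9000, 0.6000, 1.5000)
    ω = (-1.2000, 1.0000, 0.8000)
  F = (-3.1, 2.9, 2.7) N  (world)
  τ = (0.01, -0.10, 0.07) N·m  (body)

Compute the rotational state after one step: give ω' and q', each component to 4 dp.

ω' = (-1.1895, 0.9825, 0.8271)
q' = (0.0014, -0.0127, -0.7155, 0.6985)

ω×(Iω) gyroscopic = (-0.0320, 0.0576, -0.1200)
α = I⁻¹(τ − ω×Iω) = (0.5250, -0.8756, 1.3571)
ω' = ω + α·dt = (-1.1895, 0.9825, 0.8271)
Hamilton product q⊗(0,ω) = (0.1414214, -1.2727926, -0.8485284, -0.8485284)
updated quaternion q' = (0.0014, -0.0127, -0.7155, 0.6985)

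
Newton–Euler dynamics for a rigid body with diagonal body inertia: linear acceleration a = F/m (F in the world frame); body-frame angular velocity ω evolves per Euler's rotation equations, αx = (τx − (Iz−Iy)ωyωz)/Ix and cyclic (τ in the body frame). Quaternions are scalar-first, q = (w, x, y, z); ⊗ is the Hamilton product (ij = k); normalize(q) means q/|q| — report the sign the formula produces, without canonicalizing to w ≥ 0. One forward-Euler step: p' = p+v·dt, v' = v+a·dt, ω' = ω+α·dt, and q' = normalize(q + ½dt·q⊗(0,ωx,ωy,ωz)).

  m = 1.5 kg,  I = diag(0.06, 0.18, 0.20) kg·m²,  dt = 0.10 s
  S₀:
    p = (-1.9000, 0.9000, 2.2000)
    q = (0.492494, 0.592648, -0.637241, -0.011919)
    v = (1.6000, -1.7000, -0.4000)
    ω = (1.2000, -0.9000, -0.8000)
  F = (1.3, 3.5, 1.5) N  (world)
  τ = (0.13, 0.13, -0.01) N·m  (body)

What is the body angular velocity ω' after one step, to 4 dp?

ω' = (1.3927, -0.9024, -0.7402)

precession coupling ω×(Iω) = (0.0144, 0.1344, -0.1296)
α = I⁻¹(τ − ω×Iω) = (1.9267, -0.0244, 0.5980)
ω + α·dt = (1.3927, -0.9024, -0.7402)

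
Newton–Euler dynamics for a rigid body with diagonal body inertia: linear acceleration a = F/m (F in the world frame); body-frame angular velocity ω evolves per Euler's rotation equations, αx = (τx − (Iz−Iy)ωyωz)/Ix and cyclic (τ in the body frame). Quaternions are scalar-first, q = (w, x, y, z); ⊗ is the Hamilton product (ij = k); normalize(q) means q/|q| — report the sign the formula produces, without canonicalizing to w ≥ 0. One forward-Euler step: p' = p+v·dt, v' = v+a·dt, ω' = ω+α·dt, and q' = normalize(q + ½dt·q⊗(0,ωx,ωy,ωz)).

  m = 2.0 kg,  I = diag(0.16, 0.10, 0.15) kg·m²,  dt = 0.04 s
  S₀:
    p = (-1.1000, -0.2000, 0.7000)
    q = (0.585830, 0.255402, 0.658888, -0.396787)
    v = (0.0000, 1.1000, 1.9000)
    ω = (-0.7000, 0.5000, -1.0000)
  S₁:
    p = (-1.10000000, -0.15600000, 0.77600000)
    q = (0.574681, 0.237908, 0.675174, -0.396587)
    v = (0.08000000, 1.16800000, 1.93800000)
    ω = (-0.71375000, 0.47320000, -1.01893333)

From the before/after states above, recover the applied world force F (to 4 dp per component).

F = (4.0000, 3.4000, 1.9000)

Δv = v₁−v₀ = (0.08000000, 0.06800000, 0.03800000)
applied force F = (4.0000, 3.4000, 1.9000)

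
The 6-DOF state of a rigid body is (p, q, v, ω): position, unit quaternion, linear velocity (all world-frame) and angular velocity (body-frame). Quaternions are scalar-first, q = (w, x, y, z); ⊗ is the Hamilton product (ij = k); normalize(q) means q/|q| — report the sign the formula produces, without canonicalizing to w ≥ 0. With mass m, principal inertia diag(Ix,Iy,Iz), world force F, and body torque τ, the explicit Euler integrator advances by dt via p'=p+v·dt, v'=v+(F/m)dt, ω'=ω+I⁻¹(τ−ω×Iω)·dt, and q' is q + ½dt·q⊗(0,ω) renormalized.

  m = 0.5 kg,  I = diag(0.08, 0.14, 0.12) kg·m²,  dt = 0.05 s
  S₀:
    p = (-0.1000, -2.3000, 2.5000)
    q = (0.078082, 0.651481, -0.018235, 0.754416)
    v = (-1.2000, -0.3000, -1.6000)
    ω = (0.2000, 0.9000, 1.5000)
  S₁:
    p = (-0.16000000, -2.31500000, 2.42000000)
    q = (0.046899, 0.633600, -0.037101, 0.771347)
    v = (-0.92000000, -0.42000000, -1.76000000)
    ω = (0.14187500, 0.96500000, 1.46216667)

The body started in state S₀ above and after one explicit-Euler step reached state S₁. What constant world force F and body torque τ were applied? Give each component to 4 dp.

ω₁ − ω₀ = (-0.05812500, 0.06500000, -0.03783333)
ω₀×(Iω₀) = (-0.0270, -0.0120, 0.0108)
τ = I·(Δω/dt) + ω₀×(Iω₀) = (-0.1200, 0.1700, -0.0800)
velocity change Δv = (0.28000000, -0.12000000, -0.16000000)
m·(v₁−v₀)/dt = (2.8000, -1.2000, -1.6000)

F = (2.8000, -1.2000, -1.6000)
τ = (-0.1200, 0.1700, -0.0800)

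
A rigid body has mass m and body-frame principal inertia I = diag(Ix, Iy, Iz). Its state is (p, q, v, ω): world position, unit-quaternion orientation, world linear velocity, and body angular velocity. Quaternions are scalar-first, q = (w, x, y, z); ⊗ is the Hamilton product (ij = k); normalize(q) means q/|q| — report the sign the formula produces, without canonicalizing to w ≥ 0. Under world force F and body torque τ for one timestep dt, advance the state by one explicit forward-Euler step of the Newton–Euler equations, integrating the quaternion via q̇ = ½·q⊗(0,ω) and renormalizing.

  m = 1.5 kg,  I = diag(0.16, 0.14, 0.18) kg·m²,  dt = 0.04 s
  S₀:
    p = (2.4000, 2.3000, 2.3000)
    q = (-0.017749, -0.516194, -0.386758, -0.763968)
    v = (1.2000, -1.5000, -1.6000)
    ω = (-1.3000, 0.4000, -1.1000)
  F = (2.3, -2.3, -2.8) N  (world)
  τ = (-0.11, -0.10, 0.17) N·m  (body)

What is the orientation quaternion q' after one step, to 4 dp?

q' = (-0.0449, -0.5008, -0.3782, -0.7773)

q⊗(0,ω) = (-1.3567138, 0.7540947, 0.4182454, -0.6897391)
q + ½dt·q⊗(0,ω), renormalized = (-0.0449, -0.5008, -0.3782, -0.7773)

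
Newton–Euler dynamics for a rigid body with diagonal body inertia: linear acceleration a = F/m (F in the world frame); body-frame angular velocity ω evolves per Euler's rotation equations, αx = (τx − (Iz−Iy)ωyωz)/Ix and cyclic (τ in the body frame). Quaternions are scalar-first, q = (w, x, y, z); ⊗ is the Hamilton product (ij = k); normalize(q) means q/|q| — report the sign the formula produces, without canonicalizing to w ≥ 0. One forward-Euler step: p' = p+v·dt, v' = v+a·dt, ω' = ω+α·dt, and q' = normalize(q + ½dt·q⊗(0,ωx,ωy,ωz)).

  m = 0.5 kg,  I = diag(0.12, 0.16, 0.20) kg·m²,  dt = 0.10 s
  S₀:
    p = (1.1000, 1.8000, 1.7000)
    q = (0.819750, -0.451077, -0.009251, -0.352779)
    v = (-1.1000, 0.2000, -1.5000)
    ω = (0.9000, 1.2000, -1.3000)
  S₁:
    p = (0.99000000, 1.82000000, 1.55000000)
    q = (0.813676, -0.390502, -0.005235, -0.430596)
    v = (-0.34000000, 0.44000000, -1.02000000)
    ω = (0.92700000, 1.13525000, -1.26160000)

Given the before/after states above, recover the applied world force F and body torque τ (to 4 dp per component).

F = (3.8000, 1.2000, 2.4000)
τ = (-0.0300, -0.0100, 0.1200)

Δω = ω₁−ω₀ = (0.02700000, -0.06475000, 0.03840000)
precession coupling = (-0.0624, 0.0936, 0.0432)
applied torque τ = (-0.0300, -0.0100, 0.1200)
Δv = v₁−v₀ = (0.76000000, 0.24000000, 0.48000000)
F = m·Δv/dt = (3.8000, 1.2000, 2.4000)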